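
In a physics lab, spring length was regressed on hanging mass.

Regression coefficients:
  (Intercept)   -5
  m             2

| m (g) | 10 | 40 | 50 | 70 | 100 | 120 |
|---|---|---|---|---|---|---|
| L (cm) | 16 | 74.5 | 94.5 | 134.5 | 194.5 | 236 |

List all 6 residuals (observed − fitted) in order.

m=10: ŷ = -5 + 2·10 = 15; e = 16 − 15 = 1
m=40: ŷ = -5 + 2·40 = 75; e = 74.5 − 75 = -0.5
m=50: ŷ = -5 + 2·50 = 95; e = 94.5 − 95 = -0.5
m=70: ŷ = -5 + 2·70 = 135; e = 134.5 − 135 = -0.5
m=100: ŷ = -5 + 2·100 = 195; e = 194.5 − 195 = -0.5
m=120: ŷ = -5 + 2·120 = 235; e = 236 − 235 = 1

1, -0.5, -0.5, -0.5, -0.5, 1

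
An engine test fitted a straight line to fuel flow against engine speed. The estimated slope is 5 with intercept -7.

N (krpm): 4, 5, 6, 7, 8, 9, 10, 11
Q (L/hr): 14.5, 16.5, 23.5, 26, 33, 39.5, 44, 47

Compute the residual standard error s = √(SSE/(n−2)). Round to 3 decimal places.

N=4: ŷ = -7 + 5·4 = 13; r = 14.5 − 13 = 1.5
N=5: ŷ = -7 + 5·5 = 18; r = 16.5 − 18 = -1.5
N=6: ŷ = -7 + 5·6 = 23; r = 23.5 − 23 = 0.5
N=7: ŷ = -7 + 5·7 = 28; r = 26 − 28 = -2
N=8: ŷ = -7 + 5·8 = 33; r = 33 − 33 = 0
N=9: ŷ = -7 + 5·9 = 38; r = 39.5 − 38 = 1.5
N=10: ŷ = -7 + 5·10 = 43; r = 44 − 43 = 1
N=11: ŷ = -7 + 5·11 = 48; r = 47 − 48 = -1
SSE = 2.25 + 2.25 + 0.25 + 4 + 0 + 2.25 + 1 + 1 = 13
s = √(13/6) = √2.16667 ≈ 1.472

s = 1.472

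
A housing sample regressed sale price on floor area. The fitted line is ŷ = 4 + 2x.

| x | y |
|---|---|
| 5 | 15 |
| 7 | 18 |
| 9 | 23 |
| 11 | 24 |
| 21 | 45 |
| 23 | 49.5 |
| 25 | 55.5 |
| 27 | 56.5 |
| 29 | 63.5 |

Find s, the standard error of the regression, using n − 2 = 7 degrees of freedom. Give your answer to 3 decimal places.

s = 1.414

x=5: ŷ = 4 + 2·5 = 14; r = 15 − 14 = 1
x=7: ŷ = 4 + 2·7 = 18; r = 18 − 18 = 0
x=9: ŷ = 4 + 2·9 = 22; r = 23 − 22 = 1
x=11: ŷ = 4 + 2·11 = 26; r = 24 − 26 = -2
x=21: ŷ = 4 + 2·21 = 46; r = 45 − 46 = -1
x=23: ŷ = 4 + 2·23 = 50; r = 49.5 − 50 = -0.5
x=25: ŷ = 4 + 2·25 = 54; r = 55.5 − 54 = 1.5
x=27: ŷ = 4 + 2·27 = 58; r = 56.5 − 58 = -1.5
x=29: ŷ = 4 + 2·29 = 62; r = 63.5 − 62 = 1.5
SSE = 1 + 0 + 1 + 4 + 1 + 0.25 + 2.25 + 2.25 + 2.25 = 14
s = √(14/7) = √2 ≈ 1.414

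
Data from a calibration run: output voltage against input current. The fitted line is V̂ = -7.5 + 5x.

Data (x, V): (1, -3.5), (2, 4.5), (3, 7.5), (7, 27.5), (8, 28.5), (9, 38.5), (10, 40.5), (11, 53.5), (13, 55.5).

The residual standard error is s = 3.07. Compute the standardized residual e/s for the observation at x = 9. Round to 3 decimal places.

V̂ = -7.5 + 5·9 = 37.5
e = 38.5 − 37.5 = 1
e/s = 1 / 3.07 = 0.326

0.326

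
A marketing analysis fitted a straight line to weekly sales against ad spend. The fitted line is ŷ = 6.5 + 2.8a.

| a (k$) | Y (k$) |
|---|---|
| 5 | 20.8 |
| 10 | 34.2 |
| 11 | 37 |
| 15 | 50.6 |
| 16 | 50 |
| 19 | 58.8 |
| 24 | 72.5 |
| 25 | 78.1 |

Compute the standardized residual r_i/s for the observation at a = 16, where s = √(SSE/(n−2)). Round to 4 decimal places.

a=5: ŷ = 6.5 + 2.8·5 = 20.5; r = 20.8 − 20.5 = 0.3
a=10: ŷ = 6.5 + 2.8·10 = 34.5; r = 34.2 − 34.5 = -0.3
a=11: ŷ = 6.5 + 2.8·11 = 37.3; r = 37 − 37.3 = -0.3
a=15: ŷ = 6.5 + 2.8·15 = 48.5; r = 50.6 − 48.5 = 2.1
a=16: ŷ = 6.5 + 2.8·16 = 51.3; r = 50 − 51.3 = -1.3
a=19: ŷ = 6.5 + 2.8·19 = 59.7; r = 58.8 − 59.7 = -0.9
a=24: ŷ = 6.5 + 2.8·24 = 73.7; r = 72.5 − 73.7 = -1.2
a=25: ŷ = 6.5 + 2.8·25 = 76.5; r = 78.1 − 76.5 = 1.6
SSE = 0.09 + 0.09 + 0.09 + 4.41 + 1.69 + 0.81 + 1.44 + 2.56 = 11.18
s = √(11.18/6) = 1.36504
r/s = -1.3 / 1.36504 = -0.9524

-0.9524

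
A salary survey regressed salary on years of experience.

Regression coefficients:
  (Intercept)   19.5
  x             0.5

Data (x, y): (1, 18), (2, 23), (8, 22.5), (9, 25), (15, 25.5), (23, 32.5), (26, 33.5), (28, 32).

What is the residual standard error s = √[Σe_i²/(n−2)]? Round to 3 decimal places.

x=1: ŷ = 19.5 + 0.5·1 = 20; e = 18 − 20 = -2
x=2: ŷ = 19.5 + 0.5·2 = 20.5; e = 23 − 20.5 = 2.5
x=8: ŷ = 19.5 + 0.5·8 = 23.5; e = 22.5 − 23.5 = -1
x=9: ŷ = 19.5 + 0.5·9 = 24; e = 25 − 24 = 1
x=15: ŷ = 19.5 + 0.5·15 = 27; e = 25.5 − 27 = -1.5
x=23: ŷ = 19.5 + 0.5·23 = 31; e = 32.5 − 31 = 1.5
x=26: ŷ = 19.5 + 0.5·26 = 32.5; e = 33.5 − 32.5 = 1
x=28: ŷ = 19.5 + 0.5·28 = 33.5; e = 32 − 33.5 = -1.5
SSE = 4 + 6.25 + 1 + 1 + 2.25 + 2.25 + 1 + 2.25 = 20
s = √(20/6) = √3.33333 ≈ 1.826

s = 1.826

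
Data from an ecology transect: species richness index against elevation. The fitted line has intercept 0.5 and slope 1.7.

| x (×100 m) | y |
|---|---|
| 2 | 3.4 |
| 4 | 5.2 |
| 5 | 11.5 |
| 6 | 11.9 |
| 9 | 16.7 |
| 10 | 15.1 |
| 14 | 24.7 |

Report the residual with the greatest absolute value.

r = 2.5

x=2: ŷ = 0.5 + 1.7·2 = 3.9; r = 3.4 − 3.9 = -0.5
x=4: ŷ = 0.5 + 1.7·4 = 7.3; r = 5.2 − 7.3 = -2.1
x=5: ŷ = 0.5 + 1.7·5 = 9; r = 11.5 − 9 = 2.5
x=6: ŷ = 0.5 + 1.7·6 = 10.7; r = 11.9 − 10.7 = 1.2
x=9: ŷ = 0.5 + 1.7·9 = 15.8; r = 16.7 − 15.8 = 0.9
x=10: ŷ = 0.5 + 1.7·10 = 17.5; r = 15.1 − 17.5 = -2.4
x=14: ŷ = 0.5 + 1.7·14 = 24.3; r = 24.7 − 24.3 = 0.4
Largest |r| is 2.5 at x = 5, residual 2.5.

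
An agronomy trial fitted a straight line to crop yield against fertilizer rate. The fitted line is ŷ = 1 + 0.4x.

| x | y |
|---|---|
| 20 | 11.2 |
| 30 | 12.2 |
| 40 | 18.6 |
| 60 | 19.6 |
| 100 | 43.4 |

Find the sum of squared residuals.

SSE = 42.96

x=20: ŷ = 1 + 0.4·20 = 9; e = 11.2 − 9 = 2.2
x=30: ŷ = 1 + 0.4·30 = 13; e = 12.2 − 13 = -0.8
x=40: ŷ = 1 + 0.4·40 = 17; e = 18.6 − 17 = 1.6
x=60: ŷ = 1 + 0.4·60 = 25; e = 19.6 − 25 = -5.4
x=100: ŷ = 1 + 0.4·100 = 41; e = 43.4 − 41 = 2.4
SSE = 4.84 + 0.64 + 2.56 + 29.16 + 5.76 = 42.96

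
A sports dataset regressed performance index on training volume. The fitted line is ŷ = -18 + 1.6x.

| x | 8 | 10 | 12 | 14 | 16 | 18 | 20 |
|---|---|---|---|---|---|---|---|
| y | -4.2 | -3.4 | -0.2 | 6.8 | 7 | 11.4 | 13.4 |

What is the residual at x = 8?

r = 1

ŷ = -18 + 1.6·8 = -5.2
r = -4.2 − (-5.2) = 1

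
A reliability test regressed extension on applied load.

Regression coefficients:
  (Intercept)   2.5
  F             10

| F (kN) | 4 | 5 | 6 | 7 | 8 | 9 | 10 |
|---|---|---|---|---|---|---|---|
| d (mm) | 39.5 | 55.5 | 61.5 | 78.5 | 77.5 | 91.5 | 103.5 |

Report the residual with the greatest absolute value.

r = 6

F=4: ŷ = 2.5 + 10·4 = 42.5; r = 39.5 − 42.5 = -3
F=5: ŷ = 2.5 + 10·5 = 52.5; r = 55.5 − 52.5 = 3
F=6: ŷ = 2.5 + 10·6 = 62.5; r = 61.5 − 62.5 = -1
F=7: ŷ = 2.5 + 10·7 = 72.5; r = 78.5 − 72.5 = 6
F=8: ŷ = 2.5 + 10·8 = 82.5; r = 77.5 − 82.5 = -5
F=9: ŷ = 2.5 + 10·9 = 92.5; r = 91.5 − 92.5 = -1
F=10: ŷ = 2.5 + 10·10 = 102.5; r = 103.5 − 102.5 = 1
Largest |r| is 6 at F = 7, residual 6.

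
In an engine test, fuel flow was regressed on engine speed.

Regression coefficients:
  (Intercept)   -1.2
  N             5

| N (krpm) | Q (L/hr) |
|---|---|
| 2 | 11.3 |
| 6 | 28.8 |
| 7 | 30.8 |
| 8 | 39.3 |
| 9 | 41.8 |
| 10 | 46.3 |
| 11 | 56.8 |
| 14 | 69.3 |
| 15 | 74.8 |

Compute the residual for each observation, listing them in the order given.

2.5, 0, -3, 0.5, -2, -2.5, 3, 0.5, 1

N=2: ŷ = -1.2 + 5·2 = 8.8; e = 11.3 − 8.8 = 2.5
N=6: ŷ = -1.2 + 5·6 = 28.8; e = 28.8 − 28.8 = 0
N=7: ŷ = -1.2 + 5·7 = 33.8; e = 30.8 − 33.8 = -3
N=8: ŷ = -1.2 + 5·8 = 38.8; e = 39.3 − 38.8 = 0.5
N=9: ŷ = -1.2 + 5·9 = 43.8; e = 41.8 − 43.8 = -2
N=10: ŷ = -1.2 + 5·10 = 48.8; e = 46.3 − 48.8 = -2.5
N=11: ŷ = -1.2 + 5·11 = 53.8; e = 56.8 − 53.8 = 3
N=14: ŷ = -1.2 + 5·14 = 68.8; e = 69.3 − 68.8 = 0.5
N=15: ŷ = -1.2 + 5·15 = 73.8; e = 74.8 − 73.8 = 1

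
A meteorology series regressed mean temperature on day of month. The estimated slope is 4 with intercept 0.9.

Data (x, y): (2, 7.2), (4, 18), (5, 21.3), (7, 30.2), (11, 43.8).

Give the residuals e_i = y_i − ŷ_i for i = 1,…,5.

-1.7, 1.1, 0.4, 1.3, -1.1

x=2: ŷ = 0.9 + 4·2 = 8.9; e = 7.2 − 8.9 = -1.7
x=4: ŷ = 0.9 + 4·4 = 16.9; e = 18 − 16.9 = 1.1
x=5: ŷ = 0.9 + 4·5 = 20.9; e = 21.3 − 20.9 = 0.4
x=7: ŷ = 0.9 + 4·7 = 28.9; e = 30.2 − 28.9 = 1.3
x=11: ŷ = 0.9 + 4·11 = 44.9; e = 43.8 − 44.9 = -1.1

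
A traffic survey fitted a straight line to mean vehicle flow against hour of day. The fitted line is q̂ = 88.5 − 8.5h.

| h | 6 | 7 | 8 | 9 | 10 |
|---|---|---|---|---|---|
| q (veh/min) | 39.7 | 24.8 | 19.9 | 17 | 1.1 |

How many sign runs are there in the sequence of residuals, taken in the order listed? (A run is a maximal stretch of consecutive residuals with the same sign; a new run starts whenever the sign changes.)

h=6: q̂ = 88.5 − 8.5·6 = 37.5; r = 39.7 − 37.5 = 2.2
h=7: q̂ = 88.5 − 8.5·7 = 29; r = 24.8 − 29 = -4.2
h=8: q̂ = 88.5 − 8.5·8 = 20.5; r = 19.9 − 20.5 = -0.6
h=9: q̂ = 88.5 − 8.5·9 = 12; r = 17 − 12 = 5
h=10: q̂ = 88.5 − 8.5·10 = 3.5; r = 1.1 − 3.5 = -2.4
Signs: + − − + −
Runs: +×1, −×2, +×1, −×1 → 4

4 runs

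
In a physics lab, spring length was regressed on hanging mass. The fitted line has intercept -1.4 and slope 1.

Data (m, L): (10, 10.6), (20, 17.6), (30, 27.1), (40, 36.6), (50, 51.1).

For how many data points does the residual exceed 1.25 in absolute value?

4

m=10: ŷ = -1.4 + 10 = 8.6; r = 10.6 − 8.6 = 2
m=20: ŷ = -1.4 + 20 = 18.6; r = 17.6 − 18.6 = -1
m=30: ŷ = -1.4 + 30 = 28.6; r = 27.1 − 28.6 = -1.5
m=40: ŷ = -1.4 + 40 = 38.6; r = 36.6 − 38.6 = -2
m=50: ŷ = -1.4 + 50 = 48.6; r = 51.1 − 48.6 = 2.5
|r| > 1.25: m=10 (|r|=2), m=30 (|r|=1.5), m=40 (|r|=2), m=50 (|r|=2.5) → 4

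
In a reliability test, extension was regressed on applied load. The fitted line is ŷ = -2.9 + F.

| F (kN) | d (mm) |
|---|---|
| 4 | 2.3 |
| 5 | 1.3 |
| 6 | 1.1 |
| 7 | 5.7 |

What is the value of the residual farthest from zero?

F=4: ŷ = -2.9 + 4 = 1.1; e = 2.3 − 1.1 = 1.2
F=5: ŷ = -2.9 + 5 = 2.1; e = 1.3 − 2.1 = -0.8
F=6: ŷ = -2.9 + 6 = 3.1; e = 1.1 − 3.1 = -2
F=7: ŷ = -2.9 + 7 = 4.1; e = 5.7 − 4.1 = 1.6
Largest |e| is 2 at F = 6, residual -2.

e = -2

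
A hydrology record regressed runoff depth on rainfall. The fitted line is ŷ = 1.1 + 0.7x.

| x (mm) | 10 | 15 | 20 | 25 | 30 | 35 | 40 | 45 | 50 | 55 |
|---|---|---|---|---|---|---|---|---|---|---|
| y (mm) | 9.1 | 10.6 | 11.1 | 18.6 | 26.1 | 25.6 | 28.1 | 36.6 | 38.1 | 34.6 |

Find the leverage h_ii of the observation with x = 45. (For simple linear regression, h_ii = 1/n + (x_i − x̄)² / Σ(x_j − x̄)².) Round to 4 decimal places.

h = 0.1758

x̄ = (10 + 15 + 20 + 25 + 30 + 35 + 40 + 45 + 50 + 55)/10 = 32.5
Σ(x − x̄)² = 506.25 + 306.25 + 156.25 + 56.25 + 6.25 + 6.25 + 56.25 + 156.25 + 306.25 + 506.25 = 2062.5
h = 1/10 + (12.5)²/2062.5 = 0.1 + 0.0757576 = 0.1758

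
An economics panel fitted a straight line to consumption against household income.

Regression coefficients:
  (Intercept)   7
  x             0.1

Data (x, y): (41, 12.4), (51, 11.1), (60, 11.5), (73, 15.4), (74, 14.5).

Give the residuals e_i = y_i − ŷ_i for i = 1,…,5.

1.3, -1, -1.5, 1.1, 0.1

x=41: ŷ = 7 + 0.1·41 = 11.1; e = 12.4 − 11.1 = 1.3
x=51: ŷ = 7 + 0.1·51 = 12.1; e = 11.1 − 12.1 = -1
x=60: ŷ = 7 + 0.1·60 = 13; e = 11.5 − 13 = -1.5
x=73: ŷ = 7 + 0.1·73 = 14.3; e = 15.4 − 14.3 = 1.1
x=74: ŷ = 7 + 0.1·74 = 14.4; e = 14.5 − 14.4 = 0.1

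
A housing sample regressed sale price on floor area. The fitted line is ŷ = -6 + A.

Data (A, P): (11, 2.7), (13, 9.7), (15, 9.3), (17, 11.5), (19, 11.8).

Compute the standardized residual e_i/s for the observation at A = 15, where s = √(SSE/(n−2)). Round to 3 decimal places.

0.137

A=11: ŷ = -6 + 11 = 5; e = 2.7 − 5 = -2.3
A=13: ŷ = -6 + 13 = 7; e = 9.7 − 7 = 2.7
A=15: ŷ = -6 + 15 = 9; e = 9.3 − 9 = 0.3
A=17: ŷ = -6 + 17 = 11; e = 11.5 − 11 = 0.5
A=19: ŷ = -6 + 19 = 13; e = 11.8 − 13 = -1.2
SSE = 5.29 + 7.29 + 0.09 + 0.25 + 1.44 = 14.36
s = √(14.36/3) = 2.18785
e/s = 0.3 / 2.18785 = 0.137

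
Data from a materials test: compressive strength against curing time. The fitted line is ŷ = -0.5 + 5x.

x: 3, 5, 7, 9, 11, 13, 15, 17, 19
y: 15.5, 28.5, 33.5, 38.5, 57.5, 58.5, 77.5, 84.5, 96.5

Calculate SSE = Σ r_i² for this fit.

SSE = 112

x=3: ŷ = -0.5 + 5·3 = 14.5; r = 15.5 − 14.5 = 1
x=5: ŷ = -0.5 + 5·5 = 24.5; r = 28.5 − 24.5 = 4
x=7: ŷ = -0.5 + 5·7 = 34.5; r = 33.5 − 34.5 = -1
x=9: ŷ = -0.5 + 5·9 = 44.5; r = 38.5 − 44.5 = -6
x=11: ŷ = -0.5 + 5·11 = 54.5; r = 57.5 − 54.5 = 3
x=13: ŷ = -0.5 + 5·13 = 64.5; r = 58.5 − 64.5 = -6
x=15: ŷ = -0.5 + 5·15 = 74.5; r = 77.5 − 74.5 = 3
x=17: ŷ = -0.5 + 5·17 = 84.5; r = 84.5 − 84.5 = 0
x=19: ŷ = -0.5 + 5·19 = 94.5; r = 96.5 − 94.5 = 2
SSE = 1 + 16 + 1 + 36 + 9 + 36 + 9 + 0 + 4 = 112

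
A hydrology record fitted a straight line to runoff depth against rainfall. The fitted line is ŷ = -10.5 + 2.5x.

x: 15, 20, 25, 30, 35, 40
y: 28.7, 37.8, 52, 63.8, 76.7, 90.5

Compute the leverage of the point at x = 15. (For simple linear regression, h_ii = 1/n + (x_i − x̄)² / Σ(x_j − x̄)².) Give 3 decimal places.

x̄ = (15 + 20 + 25 + 30 + 35 + 40)/6 = 27.5
Σ(x − x̄)² = 156.25 + 56.25 + 6.25 + 6.25 + 56.25 + 156.25 = 437.5
h = 1/6 + (-12.5)²/437.5 = 0.166667 + 0.357143 = 0.524

h = 0.524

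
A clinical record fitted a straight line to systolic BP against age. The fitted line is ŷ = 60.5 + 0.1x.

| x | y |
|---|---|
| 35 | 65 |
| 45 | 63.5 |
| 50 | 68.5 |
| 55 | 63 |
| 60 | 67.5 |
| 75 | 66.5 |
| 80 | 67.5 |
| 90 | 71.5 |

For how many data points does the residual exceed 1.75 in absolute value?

x=35: ŷ = 60.5 + 0.1·35 = 64; e = 65 − 64 = 1
x=45: ŷ = 60.5 + 0.1·45 = 65; e = 63.5 − 65 = -1.5
x=50: ŷ = 60.5 + 0.1·50 = 65.5; e = 68.5 − 65.5 = 3
x=55: ŷ = 60.5 + 0.1·55 = 66; e = 63 − 66 = -3
x=60: ŷ = 60.5 + 0.1·60 = 66.5; e = 67.5 − 66.5 = 1
x=75: ŷ = 60.5 + 0.1·75 = 68; e = 66.5 − 68 = -1.5
x=80: ŷ = 60.5 + 0.1·80 = 68.5; e = 67.5 − 68.5 = -1
x=90: ŷ = 60.5 + 0.1·90 = 69.5; e = 71.5 − 69.5 = 2
|e| > 1.75: x=50 (|e|=3), x=55 (|e|=3), x=90 (|e|=2) → 3

3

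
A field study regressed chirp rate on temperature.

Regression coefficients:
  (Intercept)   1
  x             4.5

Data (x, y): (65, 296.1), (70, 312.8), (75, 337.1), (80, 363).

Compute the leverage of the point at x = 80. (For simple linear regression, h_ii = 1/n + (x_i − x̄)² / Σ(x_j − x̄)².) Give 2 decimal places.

x̄ = (65 + 70 + 75 + 80)/4 = 72.5
Σ(x − x̄)² = 56.25 + 6.25 + 6.25 + 56.25 = 125
h = 1/4 + (7.5)²/125 = 0.25 + 0.45 = 0.70

h = 0.70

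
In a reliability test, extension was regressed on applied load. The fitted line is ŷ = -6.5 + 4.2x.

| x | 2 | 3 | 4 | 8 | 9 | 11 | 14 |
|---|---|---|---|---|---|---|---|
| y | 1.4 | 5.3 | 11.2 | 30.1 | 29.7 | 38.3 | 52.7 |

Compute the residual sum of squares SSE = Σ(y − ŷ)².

SSE = 15.38

x=2: ŷ = -6.5 + 4.2·2 = 1.9; r = 1.4 − 1.9 = -0.5
x=3: ŷ = -6.5 + 4.2·3 = 6.1; r = 5.3 − 6.1 = -0.8
x=4: ŷ = -6.5 + 4.2·4 = 10.3; r = 11.2 − 10.3 = 0.9
x=8: ŷ = -6.5 + 4.2·8 = 27.1; r = 30.1 − 27.1 = 3
x=9: ŷ = -6.5 + 4.2·9 = 31.3; r = 29.7 − 31.3 = -1.6
x=11: ŷ = -6.5 + 4.2·11 = 39.7; r = 38.3 − 39.7 = -1.4
x=14: ŷ = -6.5 + 4.2·14 = 52.3; r = 52.7 − 52.3 = 0.4
SSE = 0.25 + 0.64 + 0.81 + 9 + 2.56 + 1.96 + 0.16 = 15.38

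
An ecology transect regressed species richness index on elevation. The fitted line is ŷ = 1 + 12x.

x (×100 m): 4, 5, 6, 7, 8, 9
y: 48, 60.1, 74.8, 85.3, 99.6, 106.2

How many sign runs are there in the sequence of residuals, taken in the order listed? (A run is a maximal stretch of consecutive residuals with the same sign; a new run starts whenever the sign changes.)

3 runs

x=4: ŷ = 1 + 12·4 = 49; e = 48 − 49 = -1
x=5: ŷ = 1 + 12·5 = 61; e = 60.1 − 61 = -0.9
x=6: ŷ = 1 + 12·6 = 73; e = 74.8 − 73 = 1.8
x=7: ŷ = 1 + 12·7 = 85; e = 85.3 − 85 = 0.3
x=8: ŷ = 1 + 12·8 = 97; e = 99.6 − 97 = 2.6
x=9: ŷ = 1 + 12·9 = 109; e = 106.2 − 109 = -2.8
Signs: − − + + + −
Runs: −×2, +×3, −×1 → 3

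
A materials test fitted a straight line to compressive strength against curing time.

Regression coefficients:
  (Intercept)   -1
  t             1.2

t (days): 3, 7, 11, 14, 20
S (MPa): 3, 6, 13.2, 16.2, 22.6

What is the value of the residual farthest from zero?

r = -1.4

t=3: Ŝ = -1 + 1.2·3 = 2.6; r = 3 − 2.6 = 0.4
t=7: Ŝ = -1 + 1.2·7 = 7.4; r = 6 − 7.4 = -1.4
t=11: Ŝ = -1 + 1.2·11 = 12.2; r = 13.2 − 12.2 = 1
t=14: Ŝ = -1 + 1.2·14 = 15.8; r = 16.2 − 15.8 = 0.4
t=20: Ŝ = -1 + 1.2·20 = 23; r = 22.6 − 23 = -0.4
Largest |r| is 1.4 at t = 7, residual -1.4.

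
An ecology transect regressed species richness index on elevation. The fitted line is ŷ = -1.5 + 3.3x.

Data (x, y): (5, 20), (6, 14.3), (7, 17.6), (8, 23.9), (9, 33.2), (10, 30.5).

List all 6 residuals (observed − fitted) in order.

5, -4, -4, -1, 5, -1

x=5: ŷ = -1.5 + 3.3·5 = 15; e = 20 − 15 = 5
x=6: ŷ = -1.5 + 3.3·6 = 18.3; e = 14.3 − 18.3 = -4
x=7: ŷ = -1.5 + 3.3·7 = 21.6; e = 17.6 − 21.6 = -4
x=8: ŷ = -1.5 + 3.3·8 = 24.9; e = 23.9 − 24.9 = -1
x=9: ŷ = -1.5 + 3.3·9 = 28.2; e = 33.2 − 28.2 = 5
x=10: ŷ = -1.5 + 3.3·10 = 31.5; e = 30.5 − 31.5 = -1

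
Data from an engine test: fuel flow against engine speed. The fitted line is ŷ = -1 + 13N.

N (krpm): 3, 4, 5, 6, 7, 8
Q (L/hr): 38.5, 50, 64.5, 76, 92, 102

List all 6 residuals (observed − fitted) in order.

0.5, -1, 0.5, -1, 2, -1

N=3: ŷ = -1 + 13·3 = 38; r = 38.5 − 38 = 0.5
N=4: ŷ = -1 + 13·4 = 51; r = 50 − 51 = -1
N=5: ŷ = -1 + 13·5 = 64; r = 64.5 − 64 = 0.5
N=6: ŷ = -1 + 13·6 = 77; r = 76 − 77 = -1
N=7: ŷ = -1 + 13·7 = 90; r = 92 − 90 = 2
N=8: ŷ = -1 + 13·8 = 103; r = 102 − 103 = -1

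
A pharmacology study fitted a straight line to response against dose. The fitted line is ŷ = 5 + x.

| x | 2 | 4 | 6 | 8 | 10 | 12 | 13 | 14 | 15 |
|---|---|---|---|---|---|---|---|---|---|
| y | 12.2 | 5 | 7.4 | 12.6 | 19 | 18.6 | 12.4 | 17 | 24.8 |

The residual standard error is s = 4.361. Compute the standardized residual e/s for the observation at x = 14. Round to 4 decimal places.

-0.4586

ŷ = 5 + 14 = 19
e = 17 − 19 = -2
e/s = -2 / 4.361 = -0.4586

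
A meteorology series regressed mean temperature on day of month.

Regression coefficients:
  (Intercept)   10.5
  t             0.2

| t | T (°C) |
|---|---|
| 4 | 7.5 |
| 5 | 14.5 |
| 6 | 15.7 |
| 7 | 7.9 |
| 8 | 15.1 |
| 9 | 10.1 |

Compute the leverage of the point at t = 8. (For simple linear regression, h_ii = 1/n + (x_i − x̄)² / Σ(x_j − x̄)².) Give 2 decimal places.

t̄ = (4 + 5 + 6 + 7 + 8 + 9)/6 = 6.5
Σ(t − t̄)² = 6.25 + 2.25 + 0.25 + 0.25 + 2.25 + 6.25 = 17.5
h = 1/6 + (1.5)²/17.5 = 0.166667 + 0.128571 = 0.30

h = 0.30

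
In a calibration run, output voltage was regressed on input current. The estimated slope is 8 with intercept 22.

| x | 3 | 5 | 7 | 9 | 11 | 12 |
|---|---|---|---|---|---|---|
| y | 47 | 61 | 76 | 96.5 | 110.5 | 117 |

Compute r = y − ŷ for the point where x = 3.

ŷ = 22 + 8·3 = 46
r = 47 − 46 = 1

r = 1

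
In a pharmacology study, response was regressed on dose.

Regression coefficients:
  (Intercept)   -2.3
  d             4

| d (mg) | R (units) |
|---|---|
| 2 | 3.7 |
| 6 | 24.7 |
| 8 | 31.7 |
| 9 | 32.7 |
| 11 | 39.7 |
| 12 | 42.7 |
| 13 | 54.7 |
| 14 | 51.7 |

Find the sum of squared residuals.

SSE = 60

d=2: ŷ = -2.3 + 4·2 = 5.7; e = 3.7 − 5.7 = -2
d=6: ŷ = -2.3 + 4·6 = 21.7; e = 24.7 − 21.7 = 3
d=8: ŷ = -2.3 + 4·8 = 29.7; e = 31.7 − 29.7 = 2
d=9: ŷ = -2.3 + 4·9 = 33.7; e = 32.7 − 33.7 = -1
d=11: ŷ = -2.3 + 4·11 = 41.7; e = 39.7 − 41.7 = -2
d=12: ŷ = -2.3 + 4·12 = 45.7; e = 42.7 − 45.7 = -3
d=13: ŷ = -2.3 + 4·13 = 49.7; e = 54.7 − 49.7 = 5
d=14: ŷ = -2.3 + 4·14 = 53.7; e = 51.7 − 53.7 = -2
SSE = 4 + 9 + 4 + 1 + 4 + 9 + 25 + 4 = 60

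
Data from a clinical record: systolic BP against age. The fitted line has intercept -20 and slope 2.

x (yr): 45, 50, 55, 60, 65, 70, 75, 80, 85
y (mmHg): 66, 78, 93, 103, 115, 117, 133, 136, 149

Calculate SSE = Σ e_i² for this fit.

SSE = 98

x=45: ŷ = -20 + 2·45 = 70; e = 66 − 70 = -4
x=50: ŷ = -20 + 2·50 = 80; e = 78 − 80 = -2
x=55: ŷ = -20 + 2·55 = 90; e = 93 − 90 = 3
x=60: ŷ = -20 + 2·60 = 100; e = 103 − 100 = 3
x=65: ŷ = -20 + 2·65 = 110; e = 115 − 110 = 5
x=70: ŷ = -20 + 2·70 = 120; e = 117 − 120 = -3
x=75: ŷ = -20 + 2·75 = 130; e = 133 − 130 = 3
x=80: ŷ = -20 + 2·80 = 140; e = 136 − 140 = -4
x=85: ŷ = -20 + 2·85 = 150; e = 149 − 150 = -1
SSE = 16 + 4 + 9 + 9 + 25 + 9 + 9 + 16 + 1 = 98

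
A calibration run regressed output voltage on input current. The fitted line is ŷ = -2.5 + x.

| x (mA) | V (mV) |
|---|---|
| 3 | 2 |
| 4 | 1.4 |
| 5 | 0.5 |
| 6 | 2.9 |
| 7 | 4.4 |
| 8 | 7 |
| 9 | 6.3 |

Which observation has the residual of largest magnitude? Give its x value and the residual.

x = 5, e = -2

x=3: ŷ = -2.5 + 3 = 0.5; e = 2 − 0.5 = 1.5
x=4: ŷ = -2.5 + 4 = 1.5; e = 1.4 − 1.5 = -0.1
x=5: ŷ = -2.5 + 5 = 2.5; e = 0.5 − 2.5 = -2
x=6: ŷ = -2.5 + 6 = 3.5; e = 2.9 − 3.5 = -0.6
x=7: ŷ = -2.5 + 7 = 4.5; e = 4.4 − 4.5 = -0.1
x=8: ŷ = -2.5 + 8 = 5.5; e = 7 − 5.5 = 1.5
x=9: ŷ = -2.5 + 9 = 6.5; e = 6.3 − 6.5 = -0.2
Largest |e| is 2 at x = 5, residual -2.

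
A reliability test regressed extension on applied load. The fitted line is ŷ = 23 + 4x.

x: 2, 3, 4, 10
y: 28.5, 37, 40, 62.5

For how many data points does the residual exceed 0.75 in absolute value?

x=2: ŷ = 23 + 4·2 = 31; r = 28.5 − 31 = -2.5
x=3: ŷ = 23 + 4·3 = 35; r = 37 − 35 = 2
x=4: ŷ = 23 + 4·4 = 39; r = 40 − 39 = 1
x=10: ŷ = 23 + 4·10 = 63; r = 62.5 − 63 = -0.5
|r| > 0.75: x=2 (|r|=2.5), x=3 (|r|=2), x=4 (|r|=1) → 3

3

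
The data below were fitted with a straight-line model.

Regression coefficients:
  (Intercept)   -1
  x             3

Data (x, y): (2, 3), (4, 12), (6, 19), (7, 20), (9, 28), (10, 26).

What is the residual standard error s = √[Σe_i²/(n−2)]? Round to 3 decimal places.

x=2: ŷ = -1 + 3·2 = 5; e = 3 − 5 = -2
x=4: ŷ = -1 + 3·4 = 11; e = 12 − 11 = 1
x=6: ŷ = -1 + 3·6 = 17; e = 19 − 17 = 2
x=7: ŷ = -1 + 3·7 = 20; e = 20 − 20 = 0
x=9: ŷ = -1 + 3·9 = 26; e = 28 − 26 = 2
x=10: ŷ = -1 + 3·10 = 29; e = 26 − 29 = -3
SSE = 4 + 1 + 4 + 0 + 4 + 9 = 22
s = √(22/4) = √5.5 ≈ 2.345

s = 2.345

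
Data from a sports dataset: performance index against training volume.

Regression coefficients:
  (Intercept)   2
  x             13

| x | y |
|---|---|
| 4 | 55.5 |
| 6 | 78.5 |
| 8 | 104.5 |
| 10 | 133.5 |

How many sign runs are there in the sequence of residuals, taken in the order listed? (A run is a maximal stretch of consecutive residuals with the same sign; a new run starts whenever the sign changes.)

3 runs

x=4: ŷ = 2 + 13·4 = 54; e = 55.5 − 54 = 1.5
x=6: ŷ = 2 + 13·6 = 80; e = 78.5 − 80 = -1.5
x=8: ŷ = 2 + 13·8 = 106; e = 104.5 − 106 = -1.5
x=10: ŷ = 2 + 13·10 = 132; e = 133.5 − 132 = 1.5
Signs: + − − +
Runs: +×1, −×2, +×1 → 3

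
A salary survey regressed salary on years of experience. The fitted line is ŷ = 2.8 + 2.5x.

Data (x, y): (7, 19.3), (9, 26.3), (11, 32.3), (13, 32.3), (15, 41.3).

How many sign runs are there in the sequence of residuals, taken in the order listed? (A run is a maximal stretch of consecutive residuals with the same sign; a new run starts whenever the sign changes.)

4 runs

x=7: ŷ = 2.8 + 2.5·7 = 20.3; r = 19.3 − 20.3 = -1
x=9: ŷ = 2.8 + 2.5·9 = 25.3; r = 26.3 − 25.3 = 1
x=11: ŷ = 2.8 + 2.5·11 = 30.3; r = 32.3 − 30.3 = 2
x=13: ŷ = 2.8 + 2.5·13 = 35.3; r = 32.3 − 35.3 = -3
x=15: ŷ = 2.8 + 2.5·15 = 40.3; r = 41.3 − 40.3 = 1
Signs: − + + − +
Runs: −×1, +×2, −×1, +×1 → 4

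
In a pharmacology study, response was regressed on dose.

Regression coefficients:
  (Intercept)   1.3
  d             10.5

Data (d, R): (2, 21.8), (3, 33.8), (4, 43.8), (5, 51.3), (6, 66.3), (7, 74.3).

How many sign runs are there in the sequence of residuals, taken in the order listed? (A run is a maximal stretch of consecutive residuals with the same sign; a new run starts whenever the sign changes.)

d=2: ŷ = 1.3 + 10.5·2 = 22.3; e = 21.8 − 22.3 = -0.5
d=3: ŷ = 1.3 + 10.5·3 = 32.8; e = 33.8 − 32.8 = 1
d=4: ŷ = 1.3 + 10.5·4 = 43.3; e = 43.8 − 43.3 = 0.5
d=5: ŷ = 1.3 + 10.5·5 = 53.8; e = 51.3 − 53.8 = -2.5
d=6: ŷ = 1.3 + 10.5·6 = 64.3; e = 66.3 − 64.3 = 2
d=7: ŷ = 1.3 + 10.5·7 = 74.8; e = 74.3 − 74.8 = -0.5
Signs: − + + − + −
Runs: −×1, +×2, −×1, +×1, −×1 → 5

5 runs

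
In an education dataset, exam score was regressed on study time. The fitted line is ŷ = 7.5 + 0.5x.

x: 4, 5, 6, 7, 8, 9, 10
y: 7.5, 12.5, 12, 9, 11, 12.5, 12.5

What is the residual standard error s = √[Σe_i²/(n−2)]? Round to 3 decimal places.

x=4: ŷ = 7.5 + 0.5·4 = 9.5; e = 7.5 − 9.5 = -2
x=5: ŷ = 7.5 + 0.5·5 = 10; e = 12.5 − 10 = 2.5
x=6: ŷ = 7.5 + 0.5·6 = 10.5; e = 12 − 10.5 = 1.5
x=7: ŷ = 7.5 + 0.5·7 = 11; e = 9 − 11 = -2
x=8: ŷ = 7.5 + 0.5·8 = 11.5; e = 11 − 11.5 = -0.5
x=9: ŷ = 7.5 + 0.5·9 = 12; e = 12.5 − 12 = 0.5
x=10: ŷ = 7.5 + 0.5·10 = 12.5; e = 12.5 − 12.5 = 0
SSE = 4 + 6.25 + 2.25 + 4 + 0.25 + 0.25 + 0 = 17
s = √(17/5) = √3.4 ≈ 1.844

s = 1.844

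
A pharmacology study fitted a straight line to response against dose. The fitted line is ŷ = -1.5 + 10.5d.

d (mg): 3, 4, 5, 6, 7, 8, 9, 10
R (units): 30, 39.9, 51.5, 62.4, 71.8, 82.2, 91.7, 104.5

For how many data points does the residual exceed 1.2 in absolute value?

d=3: ŷ = -1.5 + 10.5·3 = 30; e = 30 − 30 = 0
d=4: ŷ = -1.5 + 10.5·4 = 40.5; e = 39.9 − 40.5 = -0.6
d=5: ŷ = -1.5 + 10.5·5 = 51; e = 51.5 − 51 = 0.5
d=6: ŷ = -1.5 + 10.5·6 = 61.5; e = 62.4 − 61.5 = 0.9
d=7: ŷ = -1.5 + 10.5·7 = 72; e = 71.8 − 72 = -0.2
d=8: ŷ = -1.5 + 10.5·8 = 82.5; e = 82.2 − 82.5 = -0.3
d=9: ŷ = -1.5 + 10.5·9 = 93; e = 91.7 − 93 = -1.3
d=10: ŷ = -1.5 + 10.5·10 = 103.5; e = 104.5 − 103.5 = 1
|e| > 1.2: d=9 (|e|=1.3) → 1

1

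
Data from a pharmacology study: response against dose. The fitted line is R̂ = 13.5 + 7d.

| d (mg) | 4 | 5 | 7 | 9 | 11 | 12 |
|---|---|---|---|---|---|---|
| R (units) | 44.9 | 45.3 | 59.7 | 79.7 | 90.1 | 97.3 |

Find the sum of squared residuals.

SSE = 40.08

d=4: R̂ = 13.5 + 7·4 = 41.5; e = 44.9 − 41.5 = 3.4
d=5: R̂ = 13.5 + 7·5 = 48.5; e = 45.3 − 48.5 = -3.2
d=7: R̂ = 13.5 + 7·7 = 62.5; e = 59.7 − 62.5 = -2.8
d=9: R̂ = 13.5 + 7·9 = 76.5; e = 79.7 − 76.5 = 3.2
d=11: R̂ = 13.5 + 7·11 = 90.5; e = 90.1 − 90.5 = -0.4
d=12: R̂ = 13.5 + 7·12 = 97.5; e = 97.3 − 97.5 = -0.2
SSE = 11.56 + 10.24 + 7.84 + 10.24 + 0.16 + 0.04 = 40.08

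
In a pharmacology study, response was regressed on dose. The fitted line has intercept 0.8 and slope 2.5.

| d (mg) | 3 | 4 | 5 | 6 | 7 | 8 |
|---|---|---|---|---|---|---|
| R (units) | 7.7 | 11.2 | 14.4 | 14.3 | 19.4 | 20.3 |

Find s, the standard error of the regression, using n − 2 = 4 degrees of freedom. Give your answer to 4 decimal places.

s = 1.1662

d=3: ŷ = 0.8 + 2.5·3 = 8.3; e = 7.7 − 8.3 = -0.6
d=4: ŷ = 0.8 + 2.5·4 = 10.8; e = 11.2 − 10.8 = 0.4
d=5: ŷ = 0.8 + 2.5·5 = 13.3; e = 14.4 − 13.3 = 1.1
d=6: ŷ = 0.8 + 2.5·6 = 15.8; e = 14.3 − 15.8 = -1.5
d=7: ŷ = 0.8 + 2.5·7 = 18.3; e = 19.4 − 18.3 = 1.1
d=8: ŷ = 0.8 + 2.5·8 = 20.8; e = 20.3 − 20.8 = -0.5
SSE = 0.36 + 0.16 + 1.21 + 2.25 + 1.21 + 0.25 = 5.44
s = √(5.44/4) = √1.36 ≈ 1.1662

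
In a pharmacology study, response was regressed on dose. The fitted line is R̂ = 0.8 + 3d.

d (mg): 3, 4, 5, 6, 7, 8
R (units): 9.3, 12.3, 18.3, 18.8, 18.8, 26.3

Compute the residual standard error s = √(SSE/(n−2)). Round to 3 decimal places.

s = 2.121

d=3: R̂ = 0.8 + 3·3 = 9.8; e = 9.3 − 9.8 = -0.5
d=4: R̂ = 0.8 + 3·4 = 12.8; e = 12.3 − 12.8 = -0.5
d=5: R̂ = 0.8 + 3·5 = 15.8; e = 18.3 − 15.8 = 2.5
d=6: R̂ = 0.8 + 3·6 = 18.8; e = 18.8 − 18.8 = 0
d=7: R̂ = 0.8 + 3·7 = 21.8; e = 18.8 − 21.8 = -3
d=8: R̂ = 0.8 + 3·8 = 24.8; e = 26.3 − 24.8 = 1.5
SSE = 0.25 + 0.25 + 6.25 + 0 + 9 + 2.25 = 18
s = √(18/4) = √4.5 ≈ 2.121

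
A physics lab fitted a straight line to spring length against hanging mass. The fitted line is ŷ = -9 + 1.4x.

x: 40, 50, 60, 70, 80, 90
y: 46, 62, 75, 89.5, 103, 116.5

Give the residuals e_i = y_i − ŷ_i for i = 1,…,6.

x=40: ŷ = -9 + 1.4·40 = 47; e = 46 − 47 = -1
x=50: ŷ = -9 + 1.4·50 = 61; e = 62 − 61 = 1
x=60: ŷ = -9 + 1.4·60 = 75; e = 75 − 75 = 0
x=70: ŷ = -9 + 1.4·70 = 89; e = 89.5 − 89 = 0.5
x=80: ŷ = -9 + 1.4·80 = 103; e = 103 − 103 = 0
x=90: ŷ = -9 + 1.4·90 = 117; e = 116.5 − 117 = -0.5

-1, 1, 0, 0.5, 0, -0.5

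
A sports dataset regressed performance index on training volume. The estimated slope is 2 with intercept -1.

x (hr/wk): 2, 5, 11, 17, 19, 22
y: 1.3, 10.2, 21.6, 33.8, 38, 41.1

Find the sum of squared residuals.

SSE = 9.94

x=2: ŷ = -1 + 2·2 = 3; r = 1.3 − 3 = -1.7
x=5: ŷ = -1 + 2·5 = 9; r = 10.2 − 9 = 1.2
x=11: ŷ = -1 + 2·11 = 21; r = 21.6 − 21 = 0.6
x=17: ŷ = -1 + 2·17 = 33; r = 33.8 − 33 = 0.8
x=19: ŷ = -1 + 2·19 = 37; r = 38 − 37 = 1
x=22: ŷ = -1 + 2·22 = 43; r = 41.1 − 43 = -1.9
SSE = 2.89 + 1.44 + 0.36 + 0.64 + 1 + 3.61 = 9.94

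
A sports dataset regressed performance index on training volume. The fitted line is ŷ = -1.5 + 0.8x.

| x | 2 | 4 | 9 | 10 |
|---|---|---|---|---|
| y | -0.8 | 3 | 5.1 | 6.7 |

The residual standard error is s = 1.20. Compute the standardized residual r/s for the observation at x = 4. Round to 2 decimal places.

ŷ = -1.5 + 0.8·4 = 1.7
r = 3 − 1.7 = 1.3
r/s = 1.3 / 1.20 = 1.08

1.08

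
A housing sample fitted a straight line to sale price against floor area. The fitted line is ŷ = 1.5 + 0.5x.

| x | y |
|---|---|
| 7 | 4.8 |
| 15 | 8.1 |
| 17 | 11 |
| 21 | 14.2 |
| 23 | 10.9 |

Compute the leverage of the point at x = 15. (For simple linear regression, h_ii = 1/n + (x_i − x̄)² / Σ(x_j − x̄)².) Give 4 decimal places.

x̄ = (7 + 15 + 17 + 21 + 23)/5 = 16.6
Σ(x − x̄)² = 92.16 + 2.56 + 0.16 + 19.36 + 40.96 = 155.2
h = 1/5 + (-1.6)²/155.2 = 0.2 + 0.0164948 = 0.2165

h = 0.2165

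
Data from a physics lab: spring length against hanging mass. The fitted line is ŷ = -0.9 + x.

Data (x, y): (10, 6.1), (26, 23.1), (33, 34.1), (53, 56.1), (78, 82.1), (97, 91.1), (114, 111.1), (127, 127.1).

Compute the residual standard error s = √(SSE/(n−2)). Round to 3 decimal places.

x=10: ŷ = -0.9 + 10 = 9.1; r = 6.1 − 9.1 = -3
x=26: ŷ = -0.9 + 26 = 25.1; r = 23.1 − 25.1 = -2
x=33: ŷ = -0.9 + 33 = 32.1; r = 34.1 − 32.1 = 2
x=53: ŷ = -0.9 + 53 = 52.1; r = 56.1 − 52.1 = 4
x=78: ŷ = -0.9 + 78 = 77.1; r = 82.1 − 77.1 = 5
x=97: ŷ = -0.9 + 97 = 96.1; r = 91.1 − 96.1 = -5
x=114: ŷ = -0.9 + 114 = 113.1; r = 111.1 − 113.1 = -2
x=127: ŷ = -0.9 + 127 = 126.1; r = 127.1 − 126.1 = 1
SSE = 9 + 4 + 4 + 16 + 25 + 25 + 4 + 1 = 88
s = √(88/6) = √14.6667 ≈ 3.830

s = 3.830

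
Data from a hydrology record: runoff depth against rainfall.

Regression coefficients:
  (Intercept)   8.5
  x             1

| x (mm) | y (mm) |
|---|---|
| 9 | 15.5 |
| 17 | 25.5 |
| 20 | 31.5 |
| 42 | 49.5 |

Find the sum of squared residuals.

SSE = 14

x=9: ŷ = 8.5 + 9 = 17.5; e = 15.5 − 17.5 = -2
x=17: ŷ = 8.5 + 17 = 25.5; e = 25.5 − 25.5 = 0
x=20: ŷ = 8.5 + 20 = 28.5; e = 31.5 − 28.5 = 3
x=42: ŷ = 8.5 + 42 = 50.5; e = 49.5 − 50.5 = -1
SSE = 4 + 0 + 9 + 1 = 14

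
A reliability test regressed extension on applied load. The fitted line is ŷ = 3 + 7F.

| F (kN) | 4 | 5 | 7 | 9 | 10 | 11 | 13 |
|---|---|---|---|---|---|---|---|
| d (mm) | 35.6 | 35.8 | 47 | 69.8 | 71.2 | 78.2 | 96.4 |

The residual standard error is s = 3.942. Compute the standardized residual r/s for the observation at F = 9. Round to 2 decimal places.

0.96

ŷ = 3 + 7·9 = 66
r = 69.8 − 66 = 3.8
r/s = 3.8 / 3.942 = 0.96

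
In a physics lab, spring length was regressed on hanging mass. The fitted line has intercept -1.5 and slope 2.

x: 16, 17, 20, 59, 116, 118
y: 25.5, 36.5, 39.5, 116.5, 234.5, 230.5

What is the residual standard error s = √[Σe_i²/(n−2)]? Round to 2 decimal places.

s = 4.30

x=16: ŷ = -1.5 + 2·16 = 30.5; e = 25.5 − 30.5 = -5
x=17: ŷ = -1.5 + 2·17 = 32.5; e = 36.5 − 32.5 = 4
x=20: ŷ = -1.5 + 2·20 = 38.5; e = 39.5 − 38.5 = 1
x=59: ŷ = -1.5 + 2·59 = 116.5; e = 116.5 − 116.5 = 0
x=116: ŷ = -1.5 + 2·116 = 230.5; e = 234.5 − 230.5 = 4
x=118: ŷ = -1.5 + 2·118 = 234.5; e = 230.5 − 234.5 = -4
SSE = 25 + 16 + 1 + 0 + 16 + 16 = 74
s = √(74/4) = √18.5 ≈ 4.30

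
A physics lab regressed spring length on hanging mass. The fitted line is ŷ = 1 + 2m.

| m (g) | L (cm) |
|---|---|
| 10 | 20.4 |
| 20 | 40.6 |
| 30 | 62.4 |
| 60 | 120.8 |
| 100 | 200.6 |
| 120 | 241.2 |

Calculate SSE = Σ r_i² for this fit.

SSE = 2.72

m=10: ŷ = 1 + 2·10 = 21; r = 20.4 − 21 = -0.6
m=20: ŷ = 1 + 2·20 = 41; r = 40.6 − 41 = -0.4
m=30: ŷ = 1 + 2·30 = 61; r = 62.4 − 61 = 1.4
m=60: ŷ = 1 + 2·60 = 121; r = 120.8 − 121 = -0.2
m=100: ŷ = 1 + 2·100 = 201; r = 200.6 − 201 = -0.4
m=120: ŷ = 1 + 2·120 = 241; r = 241.2 − 241 = 0.2
SSE = 0.36 + 0.16 + 1.96 + 0.04 + 0.16 + 0.04 = 2.72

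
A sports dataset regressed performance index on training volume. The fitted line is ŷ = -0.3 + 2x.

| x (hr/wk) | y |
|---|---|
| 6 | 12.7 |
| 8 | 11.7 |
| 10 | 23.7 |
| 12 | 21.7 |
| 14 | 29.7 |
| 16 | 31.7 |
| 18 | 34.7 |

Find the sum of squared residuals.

SSE = 42

x=6: ŷ = -0.3 + 2·6 = 11.7; e = 12.7 − 11.7 = 1
x=8: ŷ = -0.3 + 2·8 = 15.7; e = 11.7 − 15.7 = -4
x=10: ŷ = -0.3 + 2·10 = 19.7; e = 23.7 − 19.7 = 4
x=12: ŷ = -0.3 + 2·12 = 23.7; e = 21.7 − 23.7 = -2
x=14: ŷ = -0.3 + 2·14 = 27.7; e = 29.7 − 27.7 = 2
x=16: ŷ = -0.3 + 2·16 = 31.7; e = 31.7 − 31.7 = 0
x=18: ŷ = -0.3 + 2·18 = 35.7; e = 34.7 − 35.7 = -1
SSE = 1 + 16 + 16 + 4 + 4 + 0 + 1 = 42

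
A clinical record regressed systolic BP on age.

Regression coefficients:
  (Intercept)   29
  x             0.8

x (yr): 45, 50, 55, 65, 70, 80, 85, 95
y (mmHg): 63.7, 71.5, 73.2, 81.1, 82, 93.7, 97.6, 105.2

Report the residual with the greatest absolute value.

x=45: ŷ = 29 + 0.8·45 = 65; r = 63.7 − 65 = -1.3
x=50: ŷ = 29 + 0.8·50 = 69; r = 71.5 − 69 = 2.5
x=55: ŷ = 29 + 0.8·55 = 73; r = 73.2 − 73 = 0.2
x=65: ŷ = 29 + 0.8·65 = 81; r = 81.1 − 81 = 0.1
x=70: ŷ = 29 + 0.8·70 = 85; r = 82 − 85 = -3
x=80: ŷ = 29 + 0.8·80 = 93; r = 93.7 − 93 = 0.7
x=85: ŷ = 29 + 0.8·85 = 97; r = 97.6 − 97 = 0.6
x=95: ŷ = 29 + 0.8·95 = 105; r = 105.2 − 105 = 0.2
Largest |r| is 3 at x = 70, residual -3.

r = -3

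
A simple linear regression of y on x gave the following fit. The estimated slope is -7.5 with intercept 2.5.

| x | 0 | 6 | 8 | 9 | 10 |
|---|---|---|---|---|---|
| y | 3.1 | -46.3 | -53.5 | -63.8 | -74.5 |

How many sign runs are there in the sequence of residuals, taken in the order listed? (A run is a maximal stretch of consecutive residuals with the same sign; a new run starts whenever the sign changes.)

x=0: ŷ = 2.5 − 7.5·0 = 2.5; r = 3.1 − 2.5 = 0.6
x=6: ŷ = 2.5 − 7.5·6 = -42.5; r = -46.3 − (-42.5) = -3.8
x=8: ŷ = 2.5 − 7.5·8 = -57.5; r = -53.5 − (-57.5) = 4
x=9: ŷ = 2.5 − 7.5·9 = -65; r = -63.8 − (-65) = 1.2
x=10: ŷ = 2.5 − 7.5·10 = -72.5; r = -74.5 − (-72.5) = -2
Signs: + − + + −
Runs: +×1, −×1, +×2, −×1 → 4

4 runs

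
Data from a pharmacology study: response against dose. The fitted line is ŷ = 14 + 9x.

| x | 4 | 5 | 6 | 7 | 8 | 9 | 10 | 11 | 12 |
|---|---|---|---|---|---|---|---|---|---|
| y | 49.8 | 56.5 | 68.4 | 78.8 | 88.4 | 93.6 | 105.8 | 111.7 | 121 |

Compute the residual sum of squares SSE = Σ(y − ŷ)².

SSE = 23.34

x=4: ŷ = 14 + 9·4 = 50; r = 49.8 − 50 = -0.2
x=5: ŷ = 14 + 9·5 = 59; r = 56.5 − 59 = -2.5
x=6: ŷ = 14 + 9·6 = 68; r = 68.4 − 68 = 0.4
x=7: ŷ = 14 + 9·7 = 77; r = 78.8 − 77 = 1.8
x=8: ŷ = 14 + 9·8 = 86; r = 88.4 − 86 = 2.4
x=9: ŷ = 14 + 9·9 = 95; r = 93.6 − 95 = -1.4
x=10: ŷ = 14 + 9·10 = 104; r = 105.8 − 104 = 1.8
x=11: ŷ = 14 + 9·11 = 113; r = 111.7 − 113 = -1.3
x=12: ŷ = 14 + 9·12 = 122; r = 121 − 122 = -1
SSE = 0.04 + 6.25 + 0.16 + 3.24 + 5.76 + 1.96 + 3.24 + 1.69 + 1 = 23.34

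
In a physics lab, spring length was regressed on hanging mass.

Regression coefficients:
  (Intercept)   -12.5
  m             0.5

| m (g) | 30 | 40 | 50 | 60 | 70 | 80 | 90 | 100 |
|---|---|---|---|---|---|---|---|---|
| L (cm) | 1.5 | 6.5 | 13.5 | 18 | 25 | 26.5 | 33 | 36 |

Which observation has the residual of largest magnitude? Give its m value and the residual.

m = 70, e = 2.5

m=30: L̂ = -12.5 + 0.5·30 = 2.5; e = 1.5 − 2.5 = -1
m=40: L̂ = -12.5 + 0.5·40 = 7.5; e = 6.5 − 7.5 = -1
m=50: L̂ = -12.5 + 0.5·50 = 12.5; e = 13.5 − 12.5 = 1
m=60: L̂ = -12.5 + 0.5·60 = 17.5; e = 18 − 17.5 = 0.5
m=70: L̂ = -12.5 + 0.5·70 = 22.5; e = 25 − 22.5 = 2.5
m=80: L̂ = -12.5 + 0.5·80 = 27.5; e = 26.5 − 27.5 = -1
m=90: L̂ = -12.5 + 0.5·90 = 32.5; e = 33 − 32.5 = 0.5
m=100: L̂ = -12.5 + 0.5·100 = 37.5; e = 36 − 37.5 = -1.5
Largest |e| is 2.5 at m = 70, residual 2.5.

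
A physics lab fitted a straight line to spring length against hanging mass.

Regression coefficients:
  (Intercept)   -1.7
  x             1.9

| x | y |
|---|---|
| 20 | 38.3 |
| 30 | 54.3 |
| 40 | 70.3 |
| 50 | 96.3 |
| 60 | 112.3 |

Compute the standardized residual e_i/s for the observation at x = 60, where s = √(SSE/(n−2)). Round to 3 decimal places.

x=20: ŷ = -1.7 + 1.9·20 = 36.3; e = 38.3 − 36.3 = 2
x=30: ŷ = -1.7 + 1.9·30 = 55.3; e = 54.3 − 55.3 = -1
x=40: ŷ = -1.7 + 1.9·40 = 74.3; e = 70.3 − 74.3 = -4
x=50: ŷ = -1.7 + 1.9·50 = 93.3; e = 96.3 − 93.3 = 3
x=60: ŷ = -1.7 + 1.9·60 = 112.3; e = 112.3 − 112.3 = 0
SSE = 4 + 1 + 16 + 9 + 0 = 30
s = √(30/3) = 3.16228
e/s = 0 / 3.16228 = 0.000

0.000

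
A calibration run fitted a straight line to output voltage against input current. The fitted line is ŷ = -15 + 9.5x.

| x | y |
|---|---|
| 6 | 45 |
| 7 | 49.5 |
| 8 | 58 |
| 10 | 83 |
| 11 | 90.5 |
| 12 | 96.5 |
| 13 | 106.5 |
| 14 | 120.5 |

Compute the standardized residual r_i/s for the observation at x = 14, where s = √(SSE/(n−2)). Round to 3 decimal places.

x=6: ŷ = -15 + 9.5·6 = 42; r = 45 − 42 = 3
x=7: ŷ = -15 + 9.5·7 = 51.5; r = 49.5 − 51.5 = -2
x=8: ŷ = -15 + 9.5·8 = 61; r = 58 − 61 = -3
x=10: ŷ = -15 + 9.5·10 = 80; r = 83 − 80 = 3
x=11: ŷ = -15 + 9.5·11 = 89.5; r = 90.5 − 89.5 = 1
x=12: ŷ = -15 + 9.5·12 = 99; r = 96.5 − 99 = -2.5
x=13: ŷ = -15 + 9.5·13 = 108.5; r = 106.5 − 108.5 = -2
x=14: ŷ = -15 + 9.5·14 = 118; r = 120.5 − 118 = 2.5
SSE = 9 + 4 + 9 + 9 + 1 + 6.25 + 4 + 6.25 = 48.5
s = √(48.5/6) = 2.84312
r/s = 2.5 / 2.84312 = 0.879

0.879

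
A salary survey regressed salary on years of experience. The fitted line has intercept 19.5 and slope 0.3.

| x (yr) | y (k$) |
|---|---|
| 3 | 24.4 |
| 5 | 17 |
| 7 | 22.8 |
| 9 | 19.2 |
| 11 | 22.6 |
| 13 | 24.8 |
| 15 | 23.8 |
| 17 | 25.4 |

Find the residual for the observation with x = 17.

e = 0.8

ŷ = 19.5 + 0.3·17 = 24.6
e = 25.4 − 24.6 = 0.8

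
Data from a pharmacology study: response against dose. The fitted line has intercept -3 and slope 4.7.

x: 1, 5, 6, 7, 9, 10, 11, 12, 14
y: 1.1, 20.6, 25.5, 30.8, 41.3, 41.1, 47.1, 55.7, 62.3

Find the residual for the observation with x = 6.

e = 0.3

ŷ = -3 + 4.7·6 = 25.2
e = 25.5 − 25.2 = 0.3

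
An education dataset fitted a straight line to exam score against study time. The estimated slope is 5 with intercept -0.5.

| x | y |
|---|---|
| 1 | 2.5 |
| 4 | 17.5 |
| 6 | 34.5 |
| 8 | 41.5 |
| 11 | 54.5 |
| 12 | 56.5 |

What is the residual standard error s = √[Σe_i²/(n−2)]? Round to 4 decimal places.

s = 3.3912

x=1: ŷ = -0.5 + 5·1 = 4.5; e = 2.5 − 4.5 = -2
x=4: ŷ = -0.5 + 5·4 = 19.5; e = 17.5 − 19.5 = -2
x=6: ŷ = -0.5 + 5·6 = 29.5; e = 34.5 − 29.5 = 5
x=8: ŷ = -0.5 + 5·8 = 39.5; e = 41.5 − 39.5 = 2
x=11: ŷ = -0.5 + 5·11 = 54.5; e = 54.5 − 54.5 = 0
x=12: ŷ = -0.5 + 5·12 = 59.5; e = 56.5 − 59.5 = -3
SSE = 4 + 4 + 25 + 4 + 0 + 9 = 46
s = √(46/4) = √11.5 ≈ 3.3912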